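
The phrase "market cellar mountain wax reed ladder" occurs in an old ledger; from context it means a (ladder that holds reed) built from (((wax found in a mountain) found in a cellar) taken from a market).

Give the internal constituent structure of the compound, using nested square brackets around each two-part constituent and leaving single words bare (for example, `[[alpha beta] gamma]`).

Whole compound: head "ladder" (specifically "reed ladder"), modifier "market cellar mountain wax".
Within "market cellar mountain wax", the head is "wax" (specifically "cellar mountain wax") and the modifier is "market".
Within "cellar mountain wax", the head is "wax" (specifically "mountain wax") and the modifier is "cellar".
Within "mountain wax", the head is "wax" and the modifier is "mountain".
Within "reed ladder", the head is "ladder" and the modifier is "reed".
Assembled: [[market [cellar [mountain wax]]] [reed ladder]].

[[market [cellar [mountain wax]]] [reed ladder]]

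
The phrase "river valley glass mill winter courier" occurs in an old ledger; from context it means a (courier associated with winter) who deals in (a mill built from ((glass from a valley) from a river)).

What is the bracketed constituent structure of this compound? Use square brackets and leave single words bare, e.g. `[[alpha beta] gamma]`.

The outermost head in the paraphrase is "courier" (specifically "winter courier"), modified by "river valley glass mill".
Inside "river valley glass mill": head "mill", modifier "river valley glass".
Inside "river valley glass": head "glass" (specifically "valley glass"), modifier "river".
Inside "valley glass": head "glass", modifier "valley".
Inside "winter courier": head "courier", modifier "winter".
Assembled: [[[river [valley glass]] mill] [winter courier]].

[[[river [valley glass]] mill] [winter courier]]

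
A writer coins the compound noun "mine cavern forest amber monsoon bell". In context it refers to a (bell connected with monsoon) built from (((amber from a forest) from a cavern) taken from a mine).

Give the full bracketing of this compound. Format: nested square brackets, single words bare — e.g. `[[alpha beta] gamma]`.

Whole compound: head "bell" (specifically "monsoon bell"), modifier "mine cavern forest amber".
"mine cavern forest amber" → head "amber" (specifically "cavern forest amber"), modifier "mine".
"cavern forest amber" → head "amber" (specifically "forest amber"), modifier "cavern".
"forest amber" → head "amber", modifier "forest".
"monsoon bell" → head "bell", modifier "monsoon".
Putting it together: [[mine [cavern [forest amber]]] [monsoon bell]].

[[mine [cavern [forest amber]]] [monsoon bell]]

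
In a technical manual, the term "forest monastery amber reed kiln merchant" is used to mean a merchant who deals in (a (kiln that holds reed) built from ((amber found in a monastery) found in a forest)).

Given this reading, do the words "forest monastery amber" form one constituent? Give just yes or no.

The paraphrase groups the words so that "forest monastery amber" is one unit: it corresponds to a single parenthesized sub-phrase.
The full structure is [[[forest [monastery amber]] [reed kiln]] merchant], in which [forest monastery amber] is a constituent.

yes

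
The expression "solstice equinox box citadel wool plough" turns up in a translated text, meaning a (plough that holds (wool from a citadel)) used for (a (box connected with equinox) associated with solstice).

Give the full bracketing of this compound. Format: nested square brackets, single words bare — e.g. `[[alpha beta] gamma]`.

[[solstice [equinox box]] [[citadel wool] plough]]

The outermost head in the paraphrase is "plough" (specifically "citadel wool plough"), modified by "solstice equinox box".
Within "solstice equinox box", the head is "box" (specifically "equinox box") and the modifier is "solstice".
Within "equinox box", the head is "box" and the modifier is "equinox".
Within "citadel wool plough", the head is "plough" and the modifier is "citadel wool".
Within "citadel wool", the head is "wool" and the modifier is "citadel".
Putting it together: [[solstice [equinox box]] [[citadel wool] plough]].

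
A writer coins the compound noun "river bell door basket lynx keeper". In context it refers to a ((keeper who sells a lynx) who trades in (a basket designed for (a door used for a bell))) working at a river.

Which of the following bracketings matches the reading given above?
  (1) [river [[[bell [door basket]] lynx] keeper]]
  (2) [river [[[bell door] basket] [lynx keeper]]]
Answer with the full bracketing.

[river [[[bell door] basket] [lynx keeper]]]

The paraphrase's head is the "keeper" part ("bell door basket lynx keeper"); its modifier is "river".
That top-level split, carried through the inner groups, gives [river [[[bell door] basket] [lynx keeper]]].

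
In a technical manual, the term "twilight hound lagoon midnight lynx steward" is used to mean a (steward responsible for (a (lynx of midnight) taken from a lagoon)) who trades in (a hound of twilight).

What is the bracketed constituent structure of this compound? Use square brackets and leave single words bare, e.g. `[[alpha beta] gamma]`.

[[twilight hound] [[lagoon [midnight lynx]] steward]]

Whole compound: head "steward" (specifically "lagoon midnight lynx steward"), modifier "twilight hound".
"twilight hound" → head "hound", modifier "twilight".
"lagoon midnight lynx steward" → head "steward", modifier "lagoon midnight lynx".
"lagoon midnight lynx" → head "lynx" (specifically "midnight lynx"), modifier "lagoon".
"midnight lynx" → head "lynx", modifier "midnight".
Putting it together: [[twilight hound] [[lagoon [midnight lynx]] steward]].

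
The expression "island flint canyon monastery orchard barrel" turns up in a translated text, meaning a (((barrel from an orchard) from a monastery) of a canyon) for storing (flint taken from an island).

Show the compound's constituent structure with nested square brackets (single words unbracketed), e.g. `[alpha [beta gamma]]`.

Overall it is a kind of barrel (specifically "canyon monastery orchard barrel"); the modifier is "island flint".
Within "island flint", the head is "flint" and the modifier is "island".
Within "canyon monastery orchard barrel", the head is "barrel" (specifically "monastery orchard barrel") and the modifier is "canyon".
Within "monastery orchard barrel", the head is "barrel" (specifically "orchard barrel") and the modifier is "monastery".
Within "orchard barrel", the head is "barrel" and the modifier is "orchard".
Assembled: [[island flint] [canyon [monastery [orchard barrel]]]].

[[island flint] [canyon [monastery [orchard barrel]]]]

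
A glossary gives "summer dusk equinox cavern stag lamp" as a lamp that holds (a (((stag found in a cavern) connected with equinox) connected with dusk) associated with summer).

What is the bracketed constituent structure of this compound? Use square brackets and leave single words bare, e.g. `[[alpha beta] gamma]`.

[[summer [dusk [equinox [cavern stag]]]] lamp]

Overall it is a kind of lamp; the modifier is "summer dusk equinox cavern stag".
Within "summer dusk equinox cavern stag", the head is "stag" (specifically "dusk equinox cavern stag") and the modifier is "summer".
Within "dusk equinox cavern stag", the head is "stag" (specifically "equinox cavern stag") and the modifier is "dusk".
Within "equinox cavern stag", the head is "stag" (specifically "cavern stag") and the modifier is "equinox".
Within "cavern stag", the head is "stag" and the modifier is "cavern".
So the structure is [[summer [dusk [equinox [cavern stag]]]] lamp].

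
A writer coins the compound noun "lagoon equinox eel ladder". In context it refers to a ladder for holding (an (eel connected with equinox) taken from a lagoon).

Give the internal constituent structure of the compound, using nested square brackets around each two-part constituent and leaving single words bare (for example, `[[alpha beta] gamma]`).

The outermost head in the paraphrase is "ladder", modified by "lagoon equinox eel".
Within "lagoon equinox eel", the head is "eel" (specifically "equinox eel") and the modifier is "lagoon".
Within "equinox eel", the head is "eel" and the modifier is "equinox".
So the structure is [[lagoon [equinox eel]] ladder].

[[lagoon [equinox eel]] ladder]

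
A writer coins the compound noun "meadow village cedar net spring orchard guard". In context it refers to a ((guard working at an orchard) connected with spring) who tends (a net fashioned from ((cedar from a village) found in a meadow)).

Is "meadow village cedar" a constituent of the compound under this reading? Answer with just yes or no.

yes

The paraphrase groups the words so that "meadow village cedar" is one unit: it corresponds to a single parenthesized sub-phrase.
The full structure is [[[meadow [village cedar]] net] [spring [orchard guard]]], in which [meadow village cedar] is a constituent.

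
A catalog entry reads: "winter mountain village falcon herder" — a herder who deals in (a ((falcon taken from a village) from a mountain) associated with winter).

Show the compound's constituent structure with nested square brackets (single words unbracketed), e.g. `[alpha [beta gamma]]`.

[[winter [mountain [village falcon]]] herder]

Whole compound: head "herder", modifier "winter mountain village falcon".
Inside "winter mountain village falcon": head "falcon" (specifically "mountain village falcon"), modifier "winter".
Inside "mountain village falcon": head "falcon" (specifically "village falcon"), modifier "mountain".
Inside "village falcon": head "falcon", modifier "village".
So the structure is [[winter [mountain [village falcon]]] herder].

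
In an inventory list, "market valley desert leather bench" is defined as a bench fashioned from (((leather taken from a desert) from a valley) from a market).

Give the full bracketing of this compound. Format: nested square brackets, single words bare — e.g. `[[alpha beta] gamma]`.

The outermost head in the paraphrase is "bench", modified by "market valley desert leather".
Within "market valley desert leather", the head is "leather" (specifically "valley desert leather") and the modifier is "market".
Within "valley desert leather", the head is "leather" (specifically "desert leather") and the modifier is "valley".
Within "desert leather", the head is "leather" and the modifier is "desert".
So the structure is [[market [valley [desert leather]]] bench].

[[market [valley [desert leather]]] bench]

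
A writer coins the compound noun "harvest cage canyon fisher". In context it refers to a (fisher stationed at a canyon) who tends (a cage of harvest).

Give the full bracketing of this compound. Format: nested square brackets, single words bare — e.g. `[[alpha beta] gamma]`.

[[harvest cage] [canyon fisher]]

At the top level: head "fisher" (specifically "canyon fisher"); modifier "harvest cage".
"harvest cage" → head "cage", modifier "harvest".
"canyon fisher" → head "fisher", modifier "canyon".
Assembled: [[harvest cage] [canyon fisher]].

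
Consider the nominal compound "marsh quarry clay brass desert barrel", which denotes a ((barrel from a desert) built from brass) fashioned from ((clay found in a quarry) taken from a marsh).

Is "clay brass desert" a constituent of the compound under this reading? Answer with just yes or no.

The top-level split is [marsh quarry clay] [brass desert barrel]; the full structure is [[marsh [quarry clay]] [brass [desert barrel]]].
"clay brass desert" straddles a constituent boundary, so it is not a single unit.

no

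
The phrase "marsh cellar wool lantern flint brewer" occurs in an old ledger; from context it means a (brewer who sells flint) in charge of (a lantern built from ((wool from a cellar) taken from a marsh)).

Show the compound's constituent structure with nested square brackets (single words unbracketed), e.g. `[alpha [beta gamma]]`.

Whole compound: head "brewer" (specifically "flint brewer"), modifier "marsh cellar wool lantern".
Inside "marsh cellar wool lantern": head "lantern", modifier "marsh cellar wool".
Inside "marsh cellar wool": head "wool" (specifically "cellar wool"), modifier "marsh".
Inside "cellar wool": head "wool", modifier "cellar".
Inside "flint brewer": head "brewer", modifier "flint".
Assembled: [[[marsh [cellar wool]] lantern] [flint brewer]].

[[[marsh [cellar wool]] lantern] [flint brewer]]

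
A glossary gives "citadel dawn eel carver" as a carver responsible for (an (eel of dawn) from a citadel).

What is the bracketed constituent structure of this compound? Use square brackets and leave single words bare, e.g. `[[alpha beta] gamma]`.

The outermost head in the paraphrase is "carver", modified by "citadel dawn eel".
"citadel dawn eel" → head "eel" (specifically "dawn eel"), modifier "citadel".
"dawn eel" → head "eel", modifier "dawn".
Putting it together: [[citadel [dawn eel]] carver].

[[citadel [dawn eel]] carver]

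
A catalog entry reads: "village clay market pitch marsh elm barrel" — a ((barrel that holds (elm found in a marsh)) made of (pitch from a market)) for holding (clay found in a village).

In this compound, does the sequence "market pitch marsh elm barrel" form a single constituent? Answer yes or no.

The paraphrase groups the words so that "market pitch marsh elm barrel" is one unit: it corresponds to a single parenthesized sub-phrase.
The full structure is [[village clay] [[market pitch] [[marsh elm] barrel]]], in which [market pitch marsh elm barrel] is a constituent.

yes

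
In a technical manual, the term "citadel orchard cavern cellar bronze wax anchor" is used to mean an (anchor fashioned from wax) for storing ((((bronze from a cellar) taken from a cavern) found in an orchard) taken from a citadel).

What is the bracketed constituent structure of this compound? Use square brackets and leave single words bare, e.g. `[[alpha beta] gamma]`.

[[citadel [orchard [cavern [cellar bronze]]]] [wax anchor]]

The outermost head in the paraphrase is "anchor" (specifically "wax anchor"), modified by "citadel orchard cavern cellar bronze".
Within "citadel orchard cavern cellar bronze", the head is "bronze" (specifically "orchard cavern cellar bronze") and the modifier is "citadel".
Within "orchard cavern cellar bronze", the head is "bronze" (specifically "cavern cellar bronze") and the modifier is "orchard".
Within "cavern cellar bronze", the head is "bronze" (specifically "cellar bronze") and the modifier is "cavern".
Within "cellar bronze", the head is "bronze" and the modifier is "cellar".
Within "wax anchor", the head is "anchor" and the modifier is "wax".
Assembled: [[citadel [orchard [cavern [cellar bronze]]]] [wax anchor]].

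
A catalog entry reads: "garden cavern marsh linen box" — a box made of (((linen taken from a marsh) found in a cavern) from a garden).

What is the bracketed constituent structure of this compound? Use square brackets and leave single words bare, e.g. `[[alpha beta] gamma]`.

[[garden [cavern [marsh linen]]] box]

Whole compound: head "box", modifier "garden cavern marsh linen".
Inside "garden cavern marsh linen": head "linen" (specifically "cavern marsh linen"), modifier "garden".
Inside "cavern marsh linen": head "linen" (specifically "marsh linen"), modifier "cavern".
Inside "marsh linen": head "linen", modifier "marsh".
Putting it together: [[garden [cavern [marsh linen]]] box].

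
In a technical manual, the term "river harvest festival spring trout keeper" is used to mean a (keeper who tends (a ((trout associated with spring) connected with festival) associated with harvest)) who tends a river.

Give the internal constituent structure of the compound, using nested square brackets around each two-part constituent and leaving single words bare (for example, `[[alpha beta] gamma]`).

The outermost head in the paraphrase is "keeper" (specifically "harvest festival spring trout keeper"), modified by "river".
Within "harvest festival spring trout keeper", the head is "keeper" and the modifier is "harvest festival spring trout".
Within "harvest festival spring trout", the head is "trout" (specifically "festival spring trout") and the modifier is "harvest".
Within "festival spring trout", the head is "trout" (specifically "spring trout") and the modifier is "festival".
Within "spring trout", the head is "trout" and the modifier is "spring".
Putting it together: [river [[harvest [festival [spring trout]]] keeper]].

[river [[harvest [festival [spring trout]]] keeper]]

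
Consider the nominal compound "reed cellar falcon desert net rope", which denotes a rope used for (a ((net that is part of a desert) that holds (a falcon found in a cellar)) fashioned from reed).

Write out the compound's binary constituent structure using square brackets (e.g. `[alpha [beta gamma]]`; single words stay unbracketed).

[[reed [[cellar falcon] [desert net]]] rope]

At the top level: head "rope"; modifier "reed cellar falcon desert net".
Within "reed cellar falcon desert net", the head is "net" (specifically "cellar falcon desert net") and the modifier is "reed".
Within "cellar falcon desert net", the head is "net" (specifically "desert net") and the modifier is "cellar falcon".
Within "cellar falcon", the head is "falcon" and the modifier is "cellar".
Within "desert net", the head is "net" and the modifier is "desert".
So the structure is [[reed [[cellar falcon] [desert net]]] rope].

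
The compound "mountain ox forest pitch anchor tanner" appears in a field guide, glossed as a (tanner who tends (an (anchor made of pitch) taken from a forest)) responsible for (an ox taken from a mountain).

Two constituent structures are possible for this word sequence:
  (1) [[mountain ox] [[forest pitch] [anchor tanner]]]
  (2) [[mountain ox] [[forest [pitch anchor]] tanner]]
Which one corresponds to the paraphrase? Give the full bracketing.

The paraphrase's head is the "tanner" part ("forest pitch anchor tanner"); its modifier is "mountain ox".
That top-level split, carried through the inner groups, gives [[mountain ox] [[forest [pitch anchor]] tanner]].

[[mountain ox] [[forest [pitch anchor]] tanner]]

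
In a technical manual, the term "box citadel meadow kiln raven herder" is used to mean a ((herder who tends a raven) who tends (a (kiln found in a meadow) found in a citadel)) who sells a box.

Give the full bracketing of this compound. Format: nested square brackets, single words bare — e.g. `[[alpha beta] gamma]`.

Overall it is a kind of herder (specifically "citadel meadow kiln raven herder"); the modifier is "box".
Inside "citadel meadow kiln raven herder": head "herder" (specifically "raven herder"), modifier "citadel meadow kiln".
Inside "citadel meadow kiln": head "kiln" (specifically "meadow kiln"), modifier "citadel".
Inside "meadow kiln": head "kiln", modifier "meadow".
Inside "raven herder": head "herder", modifier "raven".
So the structure is [box [[citadel [meadow kiln]] [raven herder]]].

[box [[citadel [meadow kiln]] [raven herder]]]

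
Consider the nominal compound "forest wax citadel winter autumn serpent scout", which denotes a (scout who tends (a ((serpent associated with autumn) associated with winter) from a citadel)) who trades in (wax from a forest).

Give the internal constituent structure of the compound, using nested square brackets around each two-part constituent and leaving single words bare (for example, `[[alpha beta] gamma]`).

[[forest wax] [[citadel [winter [autumn serpent]]] scout]]

Whole compound: head "scout" (specifically "citadel winter autumn serpent scout"), modifier "forest wax".
Inside "forest wax": head "wax", modifier "forest".
Inside "citadel winter autumn serpent scout": head "scout", modifier "citadel winter autumn serpent".
Inside "citadel winter autumn serpent": head "serpent" (specifically "winter autumn serpent"), modifier "citadel".
Inside "winter autumn serpent": head "serpent" (specifically "autumn serpent"), modifier "winter".
Inside "autumn serpent": head "serpent", modifier "autumn".
Putting it together: [[forest wax] [[citadel [winter [autumn serpent]]] scout]].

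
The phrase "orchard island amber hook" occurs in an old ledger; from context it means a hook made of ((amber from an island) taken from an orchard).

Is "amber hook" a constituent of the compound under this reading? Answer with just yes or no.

no

The top-level split is [orchard island amber] [hook]; the full structure is [[orchard [island amber]] hook].
"amber hook" straddles a constituent boundary, so it is not a single unit.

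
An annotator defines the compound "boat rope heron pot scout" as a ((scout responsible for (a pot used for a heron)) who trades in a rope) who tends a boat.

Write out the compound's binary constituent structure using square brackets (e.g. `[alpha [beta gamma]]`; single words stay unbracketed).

The outermost head in the paraphrase is "scout" (specifically "rope heron pot scout"), modified by "boat".
"rope heron pot scout" → head "scout" (specifically "heron pot scout"), modifier "rope".
"heron pot scout" → head "scout", modifier "heron pot".
"heron pot" → head "pot", modifier "heron".
Assembled: [boat [rope [[heron pot] scout]]].

[boat [rope [[heron pot] scout]]]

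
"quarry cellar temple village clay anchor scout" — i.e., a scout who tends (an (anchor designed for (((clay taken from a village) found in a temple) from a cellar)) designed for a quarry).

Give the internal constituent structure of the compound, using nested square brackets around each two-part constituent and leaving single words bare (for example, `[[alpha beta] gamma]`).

Whole compound: head "scout", modifier "quarry cellar temple village clay anchor".
Inside "quarry cellar temple village clay anchor": head "anchor" (specifically "cellar temple village clay anchor"), modifier "quarry".
Inside "cellar temple village clay anchor": head "anchor", modifier "cellar temple village clay".
Inside "cellar temple village clay": head "clay" (specifically "temple village clay"), modifier "cellar".
Inside "temple village clay": head "clay" (specifically "village clay"), modifier "temple".
Inside "village clay": head "clay", modifier "village".
Putting it together: [[quarry [[cellar [temple [village clay]]] anchor]] scout].

[[quarry [[cellar [temple [village clay]]] anchor]] scout]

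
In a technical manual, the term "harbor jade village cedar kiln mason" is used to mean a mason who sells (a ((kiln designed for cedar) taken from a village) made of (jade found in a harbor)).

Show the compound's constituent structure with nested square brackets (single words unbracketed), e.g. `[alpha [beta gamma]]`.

The outermost head in the paraphrase is "mason", modified by "harbor jade village cedar kiln".
"harbor jade village cedar kiln" → head "kiln" (specifically "village cedar kiln"), modifier "harbor jade".
"harbor jade" → head "jade", modifier "harbor".
"village cedar kiln" → head "kiln" (specifically "cedar kiln"), modifier "village".
"cedar kiln" → head "kiln", modifier "cedar".
Putting it together: [[[harbor jade] [village [cedar kiln]]] mason].

[[[harbor jade] [village [cedar kiln]]] mason]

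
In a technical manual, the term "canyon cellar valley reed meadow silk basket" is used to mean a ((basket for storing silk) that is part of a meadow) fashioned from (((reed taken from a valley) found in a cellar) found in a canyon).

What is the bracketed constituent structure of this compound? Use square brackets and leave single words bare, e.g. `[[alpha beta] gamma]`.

Overall it is a kind of basket (specifically "meadow silk basket"); the modifier is "canyon cellar valley reed".
Within "canyon cellar valley reed", the head is "reed" (specifically "cellar valley reed") and the modifier is "canyon".
Within "cellar valley reed", the head is "reed" (specifically "valley reed") and the modifier is "cellar".
Within "valley reed", the head is "reed" and the modifier is "valley".
Within "meadow silk basket", the head is "basket" (specifically "silk basket") and the modifier is "meadow".
Within "silk basket", the head is "basket" and the modifier is "silk".
Assembled: [[canyon [cellar [valley reed]]] [meadow [silk basket]]].

[[canyon [cellar [valley reed]]] [meadow [silk basket]]]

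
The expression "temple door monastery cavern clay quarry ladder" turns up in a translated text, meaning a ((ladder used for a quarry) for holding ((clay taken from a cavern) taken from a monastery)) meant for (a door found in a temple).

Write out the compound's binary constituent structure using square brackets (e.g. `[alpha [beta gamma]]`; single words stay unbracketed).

[[temple door] [[monastery [cavern clay]] [quarry ladder]]]

Overall it is a kind of ladder (specifically "monastery cavern clay quarry ladder"); the modifier is "temple door".
Inside "temple door": head "door", modifier "temple".
Inside "monastery cavern clay quarry ladder": head "ladder" (specifically "quarry ladder"), modifier "monastery cavern clay".
Inside "monastery cavern clay": head "clay" (specifically "cavern clay"), modifier "monastery".
Inside "cavern clay": head "clay", modifier "cavern".
Inside "quarry ladder": head "ladder", modifier "quarry".
Assembled: [[temple door] [[monastery [cavern clay]] [quarry ladder]]].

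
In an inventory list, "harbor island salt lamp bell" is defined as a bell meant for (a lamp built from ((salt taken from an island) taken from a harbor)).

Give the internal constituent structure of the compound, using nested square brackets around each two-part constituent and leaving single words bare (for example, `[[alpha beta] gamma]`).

[[[harbor [island salt]] lamp] bell]

The outermost head in the paraphrase is "bell", modified by "harbor island salt lamp".
"harbor island salt lamp" → head "lamp", modifier "harbor island salt".
"harbor island salt" → head "salt" (specifically "island salt"), modifier "harbor".
"island salt" → head "salt", modifier "island".
Assembled: [[[harbor [island salt]] lamp] bell].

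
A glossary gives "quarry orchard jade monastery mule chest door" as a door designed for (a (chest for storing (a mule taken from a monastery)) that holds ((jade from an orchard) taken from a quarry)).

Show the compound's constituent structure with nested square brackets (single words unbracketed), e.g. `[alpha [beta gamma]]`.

Overall it is a kind of door; the modifier is "quarry orchard jade monastery mule chest".
Within "quarry orchard jade monastery mule chest", the head is "chest" (specifically "monastery mule chest") and the modifier is "quarry orchard jade".
Within "quarry orchard jade", the head is "jade" (specifically "orchard jade") and the modifier is "quarry".
Within "orchard jade", the head is "jade" and the modifier is "orchard".
Within "monastery mule chest", the head is "chest" and the modifier is "monastery mule".
Within "monastery mule", the head is "mule" and the modifier is "monastery".
Assembled: [[[quarry [orchard jade]] [[monastery mule] chest]] door].

[[[quarry [orchard jade]] [[monastery mule] chest]] door]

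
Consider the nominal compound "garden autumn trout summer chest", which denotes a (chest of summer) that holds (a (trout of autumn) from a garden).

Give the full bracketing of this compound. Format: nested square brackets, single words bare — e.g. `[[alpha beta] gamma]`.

[[garden [autumn trout]] [summer chest]]

Whole compound: head "chest" (specifically "summer chest"), modifier "garden autumn trout".
"garden autumn trout" → head "trout" (specifically "autumn trout"), modifier "garden".
"autumn trout" → head "trout", modifier "autumn".
"summer chest" → head "chest", modifier "summer".
So the structure is [[garden [autumn trout]] [summer chest]].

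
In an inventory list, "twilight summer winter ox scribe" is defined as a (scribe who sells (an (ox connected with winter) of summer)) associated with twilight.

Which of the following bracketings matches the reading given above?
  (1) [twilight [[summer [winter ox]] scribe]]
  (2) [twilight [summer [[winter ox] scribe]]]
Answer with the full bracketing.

The paraphrase's head is the "scribe" part ("summer winter ox scribe"); its modifier is "twilight".
That top-level split, carried through the inner groups, gives [twilight [[summer [winter ox]] scribe]].

[twilight [[summer [winter ox]] scribe]]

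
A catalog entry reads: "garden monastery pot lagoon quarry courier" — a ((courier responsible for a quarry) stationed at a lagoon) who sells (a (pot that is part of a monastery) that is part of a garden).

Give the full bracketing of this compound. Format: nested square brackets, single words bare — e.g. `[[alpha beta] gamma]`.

Whole compound: head "courier" (specifically "lagoon quarry courier"), modifier "garden monastery pot".
"garden monastery pot" → head "pot" (specifically "monastery pot"), modifier "garden".
"monastery pot" → head "pot", modifier "monastery".
"lagoon quarry courier" → head "courier" (specifically "quarry courier"), modifier "lagoon".
"quarry courier" → head "courier", modifier "quarry".
Assembled: [[garden [monastery pot]] [lagoon [quarry courier]]].

[[garden [monastery pot]] [lagoon [quarry courier]]]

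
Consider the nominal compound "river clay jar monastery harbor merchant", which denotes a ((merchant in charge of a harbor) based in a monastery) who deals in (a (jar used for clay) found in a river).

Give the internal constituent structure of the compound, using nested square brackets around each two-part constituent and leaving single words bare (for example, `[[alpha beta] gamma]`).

The outermost head in the paraphrase is "merchant" (specifically "monastery harbor merchant"), modified by "river clay jar".
"river clay jar" → head "jar" (specifically "clay jar"), modifier "river".
"clay jar" → head "jar", modifier "clay".
"monastery harbor merchant" → head "merchant" (specifically "harbor merchant"), modifier "monastery".
"harbor merchant" → head "merchant", modifier "harbor".
Assembled: [[river [clay jar]] [monastery [harbor merchant]]].

[[river [clay jar]] [monastery [harbor merchant]]]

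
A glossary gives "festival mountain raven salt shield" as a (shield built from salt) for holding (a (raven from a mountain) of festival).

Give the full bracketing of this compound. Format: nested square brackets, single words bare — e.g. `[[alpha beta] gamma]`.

At the top level: head "shield" (specifically "salt shield"); modifier "festival mountain raven".
Inside "festival mountain raven": head "raven" (specifically "mountain raven"), modifier "festival".
Inside "mountain raven": head "raven", modifier "mountain".
Inside "salt shield": head "shield", modifier "salt".
Putting it together: [[festival [mountain raven]] [salt shield]].

[[festival [mountain raven]] [salt shield]]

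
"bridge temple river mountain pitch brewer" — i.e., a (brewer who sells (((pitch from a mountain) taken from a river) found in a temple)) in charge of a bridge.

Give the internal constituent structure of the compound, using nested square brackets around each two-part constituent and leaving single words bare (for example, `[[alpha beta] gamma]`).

At the top level: head "brewer" (specifically "temple river mountain pitch brewer"); modifier "bridge".
Inside "temple river mountain pitch brewer": head "brewer", modifier "temple river mountain pitch".
Inside "temple river mountain pitch": head "pitch" (specifically "river mountain pitch"), modifier "temple".
Inside "river mountain pitch": head "pitch" (specifically "mountain pitch"), modifier "river".
Inside "mountain pitch": head "pitch", modifier "mountain".
So the structure is [bridge [[temple [river [mountain pitch]]] brewer]].

[bridge [[temple [river [mountain pitch]]] brewer]]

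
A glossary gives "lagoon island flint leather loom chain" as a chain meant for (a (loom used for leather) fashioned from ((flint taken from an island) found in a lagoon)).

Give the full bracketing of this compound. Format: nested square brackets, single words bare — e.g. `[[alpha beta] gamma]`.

Overall it is a kind of chain; the modifier is "lagoon island flint leather loom".
"lagoon island flint leather loom" → head "loom" (specifically "leather loom"), modifier "lagoon island flint".
"lagoon island flint" → head "flint" (specifically "island flint"), modifier "lagoon".
"island flint" → head "flint", modifier "island".
"leather loom" → head "loom", modifier "leather".
Assembled: [[[lagoon [island flint]] [leather loom]] chain].

[[[lagoon [island flint]] [leather loom]] chain]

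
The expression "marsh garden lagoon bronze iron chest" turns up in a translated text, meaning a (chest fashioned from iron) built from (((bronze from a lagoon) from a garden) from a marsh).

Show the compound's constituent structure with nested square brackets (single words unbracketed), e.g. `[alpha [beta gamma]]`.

At the top level: head "chest" (specifically "iron chest"); modifier "marsh garden lagoon bronze".
Within "marsh garden lagoon bronze", the head is "bronze" (specifically "garden lagoon bronze") and the modifier is "marsh".
Within "garden lagoon bronze", the head is "bronze" (specifically "lagoon bronze") and the modifier is "garden".
Within "lagoon bronze", the head is "bronze" and the modifier is "lagoon".
Within "iron chest", the head is "chest" and the modifier is "iron".
So the structure is [[marsh [garden [lagoon bronze]]] [iron chest]].

[[marsh [garden [lagoon bronze]]] [iron chest]]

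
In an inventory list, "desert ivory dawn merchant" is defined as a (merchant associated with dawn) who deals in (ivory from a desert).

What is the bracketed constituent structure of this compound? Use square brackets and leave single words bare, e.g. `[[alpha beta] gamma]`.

[[desert ivory] [dawn merchant]]

Whole compound: head "merchant" (specifically "dawn merchant"), modifier "desert ivory".
"desert ivory" → head "ivory", modifier "desert".
"dawn merchant" → head "merchant", modifier "dawn".
Putting it together: [[desert ivory] [dawn merchant]].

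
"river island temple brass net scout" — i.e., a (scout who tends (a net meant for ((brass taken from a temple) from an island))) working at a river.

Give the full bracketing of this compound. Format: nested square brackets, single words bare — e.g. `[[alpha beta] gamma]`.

[river [[[island [temple brass]] net] scout]]

Whole compound: head "scout" (specifically "island temple brass net scout"), modifier "river".
"island temple brass net scout" → head "scout", modifier "island temple brass net".
"island temple brass net" → head "net", modifier "island temple brass".
"island temple brass" → head "brass" (specifically "temple brass"), modifier "island".
"temple brass" → head "brass", modifier "temple".
Putting it together: [river [[[island [temple brass]] net] scout]].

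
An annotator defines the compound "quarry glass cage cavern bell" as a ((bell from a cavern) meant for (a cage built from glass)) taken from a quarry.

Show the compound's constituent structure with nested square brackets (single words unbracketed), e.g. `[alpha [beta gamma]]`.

Overall it is a kind of bell (specifically "glass cage cavern bell"); the modifier is "quarry".
Within "glass cage cavern bell", the head is "bell" (specifically "cavern bell") and the modifier is "glass cage".
Within "glass cage", the head is "cage" and the modifier is "glass".
Within "cavern bell", the head is "bell" and the modifier is "cavern".
Assembled: [quarry [[glass cage] [cavern bell]]].

[quarry [[glass cage] [cavern bell]]]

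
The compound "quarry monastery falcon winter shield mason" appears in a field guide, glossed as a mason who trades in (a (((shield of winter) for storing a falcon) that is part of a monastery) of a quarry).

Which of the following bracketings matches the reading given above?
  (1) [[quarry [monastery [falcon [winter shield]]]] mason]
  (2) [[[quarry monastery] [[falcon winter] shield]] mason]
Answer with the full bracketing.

The paraphrase's head is the "mason" part ("mason"); its modifier is "quarry monastery falcon winter shield".
That top-level split, carried through the inner groups, gives [[quarry [monastery [falcon [winter shield]]]] mason].

[[quarry [monastery [falcon [winter shield]]]] mason]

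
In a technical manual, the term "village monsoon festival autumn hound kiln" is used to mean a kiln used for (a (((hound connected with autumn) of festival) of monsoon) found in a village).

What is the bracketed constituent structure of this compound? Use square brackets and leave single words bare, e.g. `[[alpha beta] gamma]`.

[[village [monsoon [festival [autumn hound]]]] kiln]

At the top level: head "kiln"; modifier "village monsoon festival autumn hound".
Within "village monsoon festival autumn hound", the head is "hound" (specifically "monsoon festival autumn hound") and the modifier is "village".
Within "monsoon festival autumn hound", the head is "hound" (specifically "festival autumn hound") and the modifier is "monsoon".
Within "festival autumn hound", the head is "hound" (specifically "autumn hound") and the modifier is "festival".
Within "autumn hound", the head is "hound" and the modifier is "autumn".
So the structure is [[village [monsoon [festival [autumn hound]]]] kiln].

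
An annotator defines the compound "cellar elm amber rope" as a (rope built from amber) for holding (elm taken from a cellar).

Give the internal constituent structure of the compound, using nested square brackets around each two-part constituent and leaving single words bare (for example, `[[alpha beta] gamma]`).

At the top level: head "rope" (specifically "amber rope"); modifier "cellar elm".
Inside "cellar elm": head "elm", modifier "cellar".
Inside "amber rope": head "rope", modifier "amber".
So the structure is [[cellar elm] [amber rope]].

[[cellar elm] [amber rope]]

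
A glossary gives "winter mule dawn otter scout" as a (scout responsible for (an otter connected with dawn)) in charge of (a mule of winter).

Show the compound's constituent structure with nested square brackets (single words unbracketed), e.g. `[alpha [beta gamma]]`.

[[winter mule] [[dawn otter] scout]]

The outermost head in the paraphrase is "scout" (specifically "dawn otter scout"), modified by "winter mule".
"winter mule" → head "mule", modifier "winter".
"dawn otter scout" → head "scout", modifier "dawn otter".
"dawn otter" → head "otter", modifier "dawn".
Assembled: [[winter mule] [[dawn otter] scout]].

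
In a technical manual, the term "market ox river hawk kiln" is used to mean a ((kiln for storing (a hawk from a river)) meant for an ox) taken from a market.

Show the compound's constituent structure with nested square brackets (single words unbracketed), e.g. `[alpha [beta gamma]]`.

The outermost head in the paraphrase is "kiln" (specifically "ox river hawk kiln"), modified by "market".
"ox river hawk kiln" → head "kiln" (specifically "river hawk kiln"), modifier "ox".
"river hawk kiln" → head "kiln", modifier "river hawk".
"river hawk" → head "hawk", modifier "river".
So the structure is [market [ox [[river hawk] kiln]]].

[market [ox [[river hawk] kiln]]]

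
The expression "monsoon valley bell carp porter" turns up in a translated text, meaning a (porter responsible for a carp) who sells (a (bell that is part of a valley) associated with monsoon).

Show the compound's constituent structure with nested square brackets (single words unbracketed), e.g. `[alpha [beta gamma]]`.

[[monsoon [valley bell]] [carp porter]]

Overall it is a kind of porter (specifically "carp porter"); the modifier is "monsoon valley bell".
Within "monsoon valley bell", the head is "bell" (specifically "valley bell") and the modifier is "monsoon".
Within "valley bell", the head is "bell" and the modifier is "valley".
Within "carp porter", the head is "porter" and the modifier is "carp".
Putting it together: [[monsoon [valley bell]] [carp porter]].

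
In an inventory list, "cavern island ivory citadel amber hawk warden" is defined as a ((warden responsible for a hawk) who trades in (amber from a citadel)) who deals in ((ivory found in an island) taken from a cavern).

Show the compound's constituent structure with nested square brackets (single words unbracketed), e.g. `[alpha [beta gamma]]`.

The outermost head in the paraphrase is "warden" (specifically "citadel amber hawk warden"), modified by "cavern island ivory".
Within "cavern island ivory", the head is "ivory" (specifically "island ivory") and the modifier is "cavern".
Within "island ivory", the head is "ivory" and the modifier is "island".
Within "citadel amber hawk warden", the head is "warden" (specifically "hawk warden") and the modifier is "citadel amber".
Within "citadel amber", the head is "amber" and the modifier is "citadel".
Within "hawk warden", the head is "warden" and the modifier is "hawk".
Putting it together: [[cavern [island ivory]] [[citadel amber] [hawk warden]]].

[[cavern [island ivory]] [[citadel amber] [hawk warden]]]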